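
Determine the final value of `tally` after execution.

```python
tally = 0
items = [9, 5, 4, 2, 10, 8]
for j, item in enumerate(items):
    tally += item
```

Let's trace through this code step by step.

Initialize: tally = 0
Initialize: items = [9, 5, 4, 2, 10, 8]
Entering loop: for j, item in enumerate(items):

After execution: tally = 38
38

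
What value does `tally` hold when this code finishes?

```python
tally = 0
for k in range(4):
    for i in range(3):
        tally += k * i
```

Let's trace through this code step by step.

Initialize: tally = 0
Entering loop: for k in range(4):

After execution: tally = 18
18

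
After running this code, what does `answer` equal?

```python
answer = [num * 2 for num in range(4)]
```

Let's trace through this code step by step.

Initialize: answer = [num * 2 for num in range(4)]

After execution: answer = [0, 2, 4, 6]
[0, 2, 4, 6]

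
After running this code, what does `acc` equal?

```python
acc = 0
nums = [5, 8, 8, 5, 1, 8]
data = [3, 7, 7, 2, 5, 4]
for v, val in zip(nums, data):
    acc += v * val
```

Let's trace through this code step by step.

Initialize: acc = 0
Initialize: nums = [5, 8, 8, 5, 1, 8]
Initialize: data = [3, 7, 7, 2, 5, 4]
Entering loop: for v, val in zip(nums, data):

After execution: acc = 174
174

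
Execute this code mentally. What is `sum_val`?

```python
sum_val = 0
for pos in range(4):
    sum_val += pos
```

Let's trace through this code step by step.

Initialize: sum_val = 0
Entering loop: for pos in range(4):

After execution: sum_val = 6
6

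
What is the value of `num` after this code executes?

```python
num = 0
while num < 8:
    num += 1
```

Let's trace through this code step by step.

Initialize: num = 0
Entering loop: while num < 8:

After execution: num = 8
8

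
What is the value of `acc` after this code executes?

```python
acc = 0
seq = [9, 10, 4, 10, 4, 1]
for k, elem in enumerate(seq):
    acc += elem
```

Let's trace through this code step by step.

Initialize: acc = 0
Initialize: seq = [9, 10, 4, 10, 4, 1]
Entering loop: for k, elem in enumerate(seq):

After execution: acc = 38
38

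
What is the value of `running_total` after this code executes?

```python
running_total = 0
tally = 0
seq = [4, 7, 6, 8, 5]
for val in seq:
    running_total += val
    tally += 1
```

Let's trace through this code step by step.

Initialize: running_total = 0
Initialize: tally = 0
Initialize: seq = [4, 7, 6, 8, 5]
Entering loop: for val in seq:

After execution: running_total = 30
30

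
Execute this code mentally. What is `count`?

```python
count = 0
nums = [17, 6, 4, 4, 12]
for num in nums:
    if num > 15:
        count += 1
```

Let's trace through this code step by step.

Initialize: count = 0
Initialize: nums = [17, 6, 4, 4, 12]
Entering loop: for num in nums:

After execution: count = 1
1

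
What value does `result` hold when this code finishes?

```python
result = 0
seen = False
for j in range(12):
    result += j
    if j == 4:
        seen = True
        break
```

Let's trace through this code step by step.

Initialize: result = 0
Initialize: seen = False
Entering loop: for j in range(12):

After execution: result = 10
10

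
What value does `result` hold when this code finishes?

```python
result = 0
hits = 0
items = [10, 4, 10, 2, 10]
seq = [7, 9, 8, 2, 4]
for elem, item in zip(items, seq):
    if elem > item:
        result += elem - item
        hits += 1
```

Let's trace through this code step by step.

Initialize: result = 0
Initialize: hits = 0
Initialize: items = [10, 4, 10, 2, 10]
Initialize: seq = [7, 9, 8, 2, 4]
Entering loop: for elem, item in zip(items, seq):

After execution: result = 11
11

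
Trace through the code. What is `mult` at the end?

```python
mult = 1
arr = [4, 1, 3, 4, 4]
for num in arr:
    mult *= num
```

Let's trace through this code step by step.

Initialize: mult = 1
Initialize: arr = [4, 1, 3, 4, 4]
Entering loop: for num in arr:

After execution: mult = 192
192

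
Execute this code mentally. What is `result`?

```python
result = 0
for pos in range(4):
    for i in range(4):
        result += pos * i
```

Let's trace through this code step by step.

Initialize: result = 0
Entering loop: for pos in range(4):

After execution: result = 36
36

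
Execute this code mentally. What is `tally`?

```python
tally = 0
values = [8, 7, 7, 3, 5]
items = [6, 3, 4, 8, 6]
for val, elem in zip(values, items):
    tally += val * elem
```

Let's trace through this code step by step.

Initialize: tally = 0
Initialize: values = [8, 7, 7, 3, 5]
Initialize: items = [6, 3, 4, 8, 6]
Entering loop: for val, elem in zip(values, items):

After execution: tally = 151
151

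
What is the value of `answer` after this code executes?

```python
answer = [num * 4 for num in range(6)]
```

Let's trace through this code step by step.

Initialize: answer = [num * 4 for num in range(6)]

After execution: answer = [0, 4, 8, 12, 16, 20]
[0, 4, 8, 12, 16, 20]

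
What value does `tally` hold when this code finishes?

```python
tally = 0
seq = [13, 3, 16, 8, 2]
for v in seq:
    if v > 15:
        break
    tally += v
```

Let's trace through this code step by step.

Initialize: tally = 0
Initialize: seq = [13, 3, 16, 8, 2]
Entering loop: for v in seq:

After execution: tally = 16
16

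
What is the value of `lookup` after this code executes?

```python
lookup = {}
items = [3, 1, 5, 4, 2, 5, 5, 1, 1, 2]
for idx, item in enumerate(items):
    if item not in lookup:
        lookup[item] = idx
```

Let's trace through this code step by step.

Initialize: lookup = {}
Initialize: items = [3, 1, 5, 4, 2, 5, 5, 1, 1, 2]
Entering loop: for idx, item in enumerate(items):

After execution: lookup = {3: 0, 1: 1, 5: 2, 4: 3, 2: 4}
{3: 0, 1: 1, 5: 2, 4: 3, 2: 4}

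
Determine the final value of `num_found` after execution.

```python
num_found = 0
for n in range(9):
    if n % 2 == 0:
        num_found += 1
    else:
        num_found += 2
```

Let's trace through this code step by step.

Initialize: num_found = 0
Entering loop: for n in range(9):

After execution: num_found = 13
13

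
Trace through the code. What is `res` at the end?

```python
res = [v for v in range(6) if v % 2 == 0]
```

Let's trace through this code step by step.

Initialize: res = [v for v in range(6) if v % 2 == 0]

After execution: res = [0, 2, 4]
[0, 2, 4]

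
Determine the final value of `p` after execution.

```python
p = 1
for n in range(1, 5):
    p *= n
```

Let's trace through this code step by step.

Initialize: p = 1
Entering loop: for n in range(1, 5):

After execution: p = 24
24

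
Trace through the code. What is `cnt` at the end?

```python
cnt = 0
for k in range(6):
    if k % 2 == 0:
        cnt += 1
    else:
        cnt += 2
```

Let's trace through this code step by step.

Initialize: cnt = 0
Entering loop: for k in range(6):

After execution: cnt = 9
9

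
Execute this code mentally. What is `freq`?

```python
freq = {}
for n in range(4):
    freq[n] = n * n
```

Let's trace through this code step by step.

Initialize: freq = {}
Entering loop: for n in range(4):

After execution: freq = {0: 0, 1: 1, 2: 4, 3: 9}
{0: 0, 1: 1, 2: 4, 3: 9}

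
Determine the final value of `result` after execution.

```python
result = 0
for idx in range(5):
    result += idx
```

Let's trace through this code step by step.

Initialize: result = 0
Entering loop: for idx in range(5):

After execution: result = 10
10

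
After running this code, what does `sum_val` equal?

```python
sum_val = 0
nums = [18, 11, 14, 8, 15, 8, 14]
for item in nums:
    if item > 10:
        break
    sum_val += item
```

Let's trace through this code step by step.

Initialize: sum_val = 0
Initialize: nums = [18, 11, 14, 8, 15, 8, 14]
Entering loop: for item in nums:

After execution: sum_val = 0
0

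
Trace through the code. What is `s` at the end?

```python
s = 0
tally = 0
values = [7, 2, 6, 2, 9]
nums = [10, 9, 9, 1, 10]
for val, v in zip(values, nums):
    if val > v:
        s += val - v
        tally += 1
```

Let's trace through this code step by step.

Initialize: s = 0
Initialize: tally = 0
Initialize: values = [7, 2, 6, 2, 9]
Initialize: nums = [10, 9, 9, 1, 10]
Entering loop: for val, v in zip(values, nums):

After execution: s = 1
1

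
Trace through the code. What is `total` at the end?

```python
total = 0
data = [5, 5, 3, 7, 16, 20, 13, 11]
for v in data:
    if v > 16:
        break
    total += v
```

Let's trace through this code step by step.

Initialize: total = 0
Initialize: data = [5, 5, 3, 7, 16, 20, 13, 11]
Entering loop: for v in data:

After execution: total = 36
36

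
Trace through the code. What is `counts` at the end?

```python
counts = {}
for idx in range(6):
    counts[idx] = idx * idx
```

Let's trace through this code step by step.

Initialize: counts = {}
Entering loop: for idx in range(6):

After execution: counts = {0: 0, 1: 1, 2: 4, 3: 9, 4: 16, 5: 25}
{0: 0, 1: 1, 2: 4, 3: 9, 4: 16, 5: 25}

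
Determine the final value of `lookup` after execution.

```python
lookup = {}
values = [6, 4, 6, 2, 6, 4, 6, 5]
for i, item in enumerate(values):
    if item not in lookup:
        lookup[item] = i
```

Let's trace through this code step by step.

Initialize: lookup = {}
Initialize: values = [6, 4, 6, 2, 6, 4, 6, 5]
Entering loop: for i, item in enumerate(values):

After execution: lookup = {6: 0, 4: 1, 2: 3, 5: 7}
{6: 0, 4: 1, 2: 3, 5: 7}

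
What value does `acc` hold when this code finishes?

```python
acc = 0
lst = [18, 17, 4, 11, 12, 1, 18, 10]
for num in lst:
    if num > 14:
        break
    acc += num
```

Let's trace through this code step by step.

Initialize: acc = 0
Initialize: lst = [18, 17, 4, 11, 12, 1, 18, 10]
Entering loop: for num in lst:

After execution: acc = 0
0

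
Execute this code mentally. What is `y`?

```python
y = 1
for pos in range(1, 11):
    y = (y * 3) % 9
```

Let's trace through this code step by step.

Initialize: y = 1
Entering loop: for pos in range(1, 11):

After execution: y = 0
0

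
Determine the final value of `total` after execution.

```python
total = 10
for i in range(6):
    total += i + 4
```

Let's trace through this code step by step.

Initialize: total = 10
Entering loop: for i in range(6):

After execution: total = 49
49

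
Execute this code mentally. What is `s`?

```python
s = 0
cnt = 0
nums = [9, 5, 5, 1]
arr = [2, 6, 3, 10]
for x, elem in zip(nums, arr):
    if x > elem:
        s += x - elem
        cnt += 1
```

Let's trace through this code step by step.

Initialize: s = 0
Initialize: cnt = 0
Initialize: nums = [9, 5, 5, 1]
Initialize: arr = [2, 6, 3, 10]
Entering loop: for x, elem in zip(nums, arr):

After execution: s = 9
9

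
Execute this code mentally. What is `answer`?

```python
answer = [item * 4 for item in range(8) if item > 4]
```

Let's trace through this code step by step.

Initialize: answer = [item * 4 for item in range(8) if item > 4]

After execution: answer = [20, 24, 28]
[20, 24, 28]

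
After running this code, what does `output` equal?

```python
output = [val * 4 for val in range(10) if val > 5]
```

Let's trace through this code step by step.

Initialize: output = [val * 4 for val in range(10) if val > 5]

After execution: output = [24, 28, 32, 36]
[24, 28, 32, 36]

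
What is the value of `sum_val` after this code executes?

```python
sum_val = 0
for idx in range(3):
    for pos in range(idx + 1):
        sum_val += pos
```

Let's trace through this code step by step.

Initialize: sum_val = 0
Entering loop: for idx in range(3):

After execution: sum_val = 4
4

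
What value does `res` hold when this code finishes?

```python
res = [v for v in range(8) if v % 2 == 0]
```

Let's trace through this code step by step.

Initialize: res = [v for v in range(8) if v % 2 == 0]

After execution: res = [0, 2, 4, 6]
[0, 2, 4, 6]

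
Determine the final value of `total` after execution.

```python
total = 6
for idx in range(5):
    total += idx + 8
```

Let's trace through this code step by step.

Initialize: total = 6
Entering loop: for idx in range(5):

After execution: total = 56
56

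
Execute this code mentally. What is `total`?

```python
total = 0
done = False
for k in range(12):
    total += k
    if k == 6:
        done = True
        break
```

Let's trace through this code step by step.

Initialize: total = 0
Initialize: done = False
Entering loop: for k in range(12):

After execution: total = 21
21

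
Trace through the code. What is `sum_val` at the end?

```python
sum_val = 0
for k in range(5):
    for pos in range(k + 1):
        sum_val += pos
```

Let's trace through this code step by step.

Initialize: sum_val = 0
Entering loop: for k in range(5):

After execution: sum_val = 20
20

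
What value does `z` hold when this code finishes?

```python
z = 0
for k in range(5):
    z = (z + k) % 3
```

Let's trace through this code step by step.

Initialize: z = 0
Entering loop: for k in range(5):

After execution: z = 1
1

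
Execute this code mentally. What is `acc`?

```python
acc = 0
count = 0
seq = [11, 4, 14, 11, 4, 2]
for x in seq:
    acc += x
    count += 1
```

Let's trace through this code step by step.

Initialize: acc = 0
Initialize: count = 0
Initialize: seq = [11, 4, 14, 11, 4, 2]
Entering loop: for x in seq:

After execution: acc = 46
46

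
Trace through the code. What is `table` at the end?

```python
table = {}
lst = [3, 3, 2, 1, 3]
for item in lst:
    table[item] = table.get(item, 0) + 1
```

Let's trace through this code step by step.

Initialize: table = {}
Initialize: lst = [3, 3, 2, 1, 3]
Entering loop: for item in lst:

After execution: table = {3: 3, 2: 1, 1: 1}
{3: 3, 2: 1, 1: 1}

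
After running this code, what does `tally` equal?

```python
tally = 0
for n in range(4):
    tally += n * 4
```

Let's trace through this code step by step.

Initialize: tally = 0
Entering loop: for n in range(4):

After execution: tally = 24
24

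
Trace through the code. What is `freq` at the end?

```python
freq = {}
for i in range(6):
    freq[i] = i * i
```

Let's trace through this code step by step.

Initialize: freq = {}
Entering loop: for i in range(6):

After execution: freq = {0: 0, 1: 1, 2: 4, 3: 9, 4: 16, 5: 25}
{0: 0, 1: 1, 2: 4, 3: 9, 4: 16, 5: 25}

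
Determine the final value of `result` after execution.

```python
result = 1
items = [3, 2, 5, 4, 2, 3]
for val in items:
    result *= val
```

Let's trace through this code step by step.

Initialize: result = 1
Initialize: items = [3, 2, 5, 4, 2, 3]
Entering loop: for val in items:

After execution: result = 720
720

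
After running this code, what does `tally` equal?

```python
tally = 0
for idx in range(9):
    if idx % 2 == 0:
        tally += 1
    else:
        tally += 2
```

Let's trace through this code step by step.

Initialize: tally = 0
Entering loop: for idx in range(9):

After execution: tally = 13
13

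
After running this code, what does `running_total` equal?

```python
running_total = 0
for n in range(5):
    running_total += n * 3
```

Let's trace through this code step by step.

Initialize: running_total = 0
Entering loop: for n in range(5):

After execution: running_total = 30
30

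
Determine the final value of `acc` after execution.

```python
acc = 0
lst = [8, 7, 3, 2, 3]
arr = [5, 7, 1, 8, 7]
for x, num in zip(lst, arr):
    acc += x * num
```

Let's trace through this code step by step.

Initialize: acc = 0
Initialize: lst = [8, 7, 3, 2, 3]
Initialize: arr = [5, 7, 1, 8, 7]
Entering loop: for x, num in zip(lst, arr):

After execution: acc = 129
129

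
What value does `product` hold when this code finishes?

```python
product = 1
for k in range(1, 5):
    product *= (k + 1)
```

Let's trace through this code step by step.

Initialize: product = 1
Entering loop: for k in range(1, 5):

After execution: product = 120
120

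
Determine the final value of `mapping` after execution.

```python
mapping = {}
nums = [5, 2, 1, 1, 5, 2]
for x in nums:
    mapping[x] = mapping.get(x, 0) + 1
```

Let's trace through this code step by step.

Initialize: mapping = {}
Initialize: nums = [5, 2, 1, 1, 5, 2]
Entering loop: for x in nums:

After execution: mapping = {5: 2, 2: 2, 1: 2}
{5: 2, 2: 2, 1: 2}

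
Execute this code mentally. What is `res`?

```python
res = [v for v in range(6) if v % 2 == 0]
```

Let's trace through this code step by step.

Initialize: res = [v for v in range(6) if v % 2 == 0]

After execution: res = [0, 2, 4]
[0, 2, 4]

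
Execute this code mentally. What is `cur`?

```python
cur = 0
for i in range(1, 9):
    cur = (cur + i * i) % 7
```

Let's trace through this code step by step.

Initialize: cur = 0
Entering loop: for i in range(1, 9):

After execution: cur = 1
1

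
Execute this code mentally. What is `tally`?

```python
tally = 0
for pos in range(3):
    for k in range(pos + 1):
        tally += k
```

Let's trace through this code step by step.

Initialize: tally = 0
Entering loop: for pos in range(3):

After execution: tally = 4
4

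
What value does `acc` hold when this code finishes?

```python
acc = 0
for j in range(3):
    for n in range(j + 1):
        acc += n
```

Let's trace through this code step by step.

Initialize: acc = 0
Entering loop: for j in range(3):

After execution: acc = 4
4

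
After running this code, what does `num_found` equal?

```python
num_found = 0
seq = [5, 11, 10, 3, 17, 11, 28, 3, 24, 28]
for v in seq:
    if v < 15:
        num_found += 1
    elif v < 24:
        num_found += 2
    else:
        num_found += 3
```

Let's trace through this code step by step.

Initialize: num_found = 0
Initialize: seq = [5, 11, 10, 3, 17, 11, 28, 3, 24, 28]
Entering loop: for v in seq:

After execution: num_found = 17
17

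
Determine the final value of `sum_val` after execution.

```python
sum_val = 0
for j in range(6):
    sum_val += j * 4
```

Let's trace through this code step by step.

Initialize: sum_val = 0
Entering loop: for j in range(6):

After execution: sum_val = 60
60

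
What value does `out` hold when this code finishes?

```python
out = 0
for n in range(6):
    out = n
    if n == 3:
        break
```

Let's trace through this code step by step.

Initialize: out = 0
Entering loop: for n in range(6):

After execution: out = 3
3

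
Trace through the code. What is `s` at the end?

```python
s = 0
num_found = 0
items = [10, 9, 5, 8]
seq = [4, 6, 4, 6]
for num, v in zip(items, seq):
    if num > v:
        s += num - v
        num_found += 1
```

Let's trace through this code step by step.

Initialize: s = 0
Initialize: num_found = 0
Initialize: items = [10, 9, 5, 8]
Initialize: seq = [4, 6, 4, 6]
Entering loop: for num, v in zip(items, seq):

After execution: s = 12
12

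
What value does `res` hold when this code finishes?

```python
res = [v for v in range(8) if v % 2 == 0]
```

Let's trace through this code step by step.

Initialize: res = [v for v in range(8) if v % 2 == 0]

After execution: res = [0, 2, 4, 6]
[0, 2, 4, 6]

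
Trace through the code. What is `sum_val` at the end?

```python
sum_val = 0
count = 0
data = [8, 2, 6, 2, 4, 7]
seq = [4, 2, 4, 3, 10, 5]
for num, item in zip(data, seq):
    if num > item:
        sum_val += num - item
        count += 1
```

Let's trace through this code step by step.

Initialize: sum_val = 0
Initialize: count = 0
Initialize: data = [8, 2, 6, 2, 4, 7]
Initialize: seq = [4, 2, 4, 3, 10, 5]
Entering loop: for num, item in zip(data, seq):

After execution: sum_val = 8
8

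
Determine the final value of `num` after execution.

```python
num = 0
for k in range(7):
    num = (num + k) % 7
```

Let's trace through this code step by step.

Initialize: num = 0
Entering loop: for k in range(7):

After execution: num = 0
0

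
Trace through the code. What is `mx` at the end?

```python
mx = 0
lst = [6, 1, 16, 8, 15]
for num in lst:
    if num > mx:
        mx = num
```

Let's trace through this code step by step.

Initialize: mx = 0
Initialize: lst = [6, 1, 16, 8, 15]
Entering loop: for num in lst:

After execution: mx = 16
16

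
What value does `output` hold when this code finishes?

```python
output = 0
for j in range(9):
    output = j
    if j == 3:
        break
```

Let's trace through this code step by step.

Initialize: output = 0
Entering loop: for j in range(9):

After execution: output = 3
3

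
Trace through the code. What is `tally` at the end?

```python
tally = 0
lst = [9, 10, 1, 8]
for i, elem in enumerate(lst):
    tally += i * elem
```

Let's trace through this code step by step.

Initialize: tally = 0
Initialize: lst = [9, 10, 1, 8]
Entering loop: for i, elem in enumerate(lst):

After execution: tally = 36
36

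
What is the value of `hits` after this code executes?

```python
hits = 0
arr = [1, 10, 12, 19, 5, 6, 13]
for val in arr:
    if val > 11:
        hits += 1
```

Let's trace through this code step by step.

Initialize: hits = 0
Initialize: arr = [1, 10, 12, 19, 5, 6, 13]
Entering loop: for val in arr:

After execution: hits = 3
3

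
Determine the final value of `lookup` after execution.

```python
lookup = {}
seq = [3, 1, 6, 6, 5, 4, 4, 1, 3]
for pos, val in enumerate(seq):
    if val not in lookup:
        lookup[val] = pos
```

Let's trace through this code step by step.

Initialize: lookup = {}
Initialize: seq = [3, 1, 6, 6, 5, 4, 4, 1, 3]
Entering loop: for pos, val in enumerate(seq):

After execution: lookup = {3: 0, 1: 1, 6: 2, 5: 4, 4: 5}
{3: 0, 1: 1, 6: 2, 5: 4, 4: 5}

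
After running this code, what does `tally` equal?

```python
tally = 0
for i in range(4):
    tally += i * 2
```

Let's trace through this code step by step.

Initialize: tally = 0
Entering loop: for i in range(4):

After execution: tally = 12
12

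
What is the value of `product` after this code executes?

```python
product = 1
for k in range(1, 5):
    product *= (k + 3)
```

Let's trace through this code step by step.

Initialize: product = 1
Entering loop: for k in range(1, 5):

After execution: product = 840
840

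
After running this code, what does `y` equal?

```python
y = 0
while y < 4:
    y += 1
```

Let's trace through this code step by step.

Initialize: y = 0
Entering loop: while y < 4:

After execution: y = 4
4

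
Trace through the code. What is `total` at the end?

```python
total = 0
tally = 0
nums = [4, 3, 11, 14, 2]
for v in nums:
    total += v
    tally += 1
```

Let's trace through this code step by step.

Initialize: total = 0
Initialize: tally = 0
Initialize: nums = [4, 3, 11, 14, 2]
Entering loop: for v in nums:

After execution: total = 34
34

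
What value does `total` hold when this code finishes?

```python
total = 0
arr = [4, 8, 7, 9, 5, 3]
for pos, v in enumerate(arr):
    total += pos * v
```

Let's trace through this code step by step.

Initialize: total = 0
Initialize: arr = [4, 8, 7, 9, 5, 3]
Entering loop: for pos, v in enumerate(arr):

After execution: total = 84
84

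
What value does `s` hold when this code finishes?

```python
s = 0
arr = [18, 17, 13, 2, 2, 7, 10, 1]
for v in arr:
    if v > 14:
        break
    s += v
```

Let's trace through this code step by step.

Initialize: s = 0
Initialize: arr = [18, 17, 13, 2, 2, 7, 10, 1]
Entering loop: for v in arr:

After execution: s = 0
0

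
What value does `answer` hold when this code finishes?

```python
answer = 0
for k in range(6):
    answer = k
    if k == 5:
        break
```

Let's trace through this code step by step.

Initialize: answer = 0
Entering loop: for k in range(6):

After execution: answer = 5
5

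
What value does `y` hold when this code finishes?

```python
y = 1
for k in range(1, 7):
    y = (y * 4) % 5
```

Let's trace through this code step by step.

Initialize: y = 1
Entering loop: for k in range(1, 7):

After execution: y = 1
1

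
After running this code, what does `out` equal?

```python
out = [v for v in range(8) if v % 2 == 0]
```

Let's trace through this code step by step.

Initialize: out = [v for v in range(8) if v % 2 == 0]

After execution: out = [0, 2, 4, 6]
[0, 2, 4, 6]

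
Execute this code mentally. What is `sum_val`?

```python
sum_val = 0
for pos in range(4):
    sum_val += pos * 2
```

Let's trace through this code step by step.

Initialize: sum_val = 0
Entering loop: for pos in range(4):

After execution: sum_val = 12
12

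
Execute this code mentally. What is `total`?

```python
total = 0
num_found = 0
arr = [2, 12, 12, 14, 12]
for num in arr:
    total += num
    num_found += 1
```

Let's trace through this code step by step.

Initialize: total = 0
Initialize: num_found = 0
Initialize: arr = [2, 12, 12, 14, 12]
Entering loop: for num in arr:

After execution: total = 52
52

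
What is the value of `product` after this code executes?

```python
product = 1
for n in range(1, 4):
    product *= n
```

Let's trace through this code step by step.

Initialize: product = 1
Entering loop: for n in range(1, 4):

After execution: product = 6
6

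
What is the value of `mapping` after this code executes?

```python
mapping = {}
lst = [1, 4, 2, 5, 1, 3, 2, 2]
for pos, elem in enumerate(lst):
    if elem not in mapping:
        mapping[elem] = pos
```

Let's trace through this code step by step.

Initialize: mapping = {}
Initialize: lst = [1, 4, 2, 5, 1, 3, 2, 2]
Entering loop: for pos, elem in enumerate(lst):

After execution: mapping = {1: 0, 4: 1, 2: 2, 5: 3, 3: 5}
{1: 0, 4: 1, 2: 2, 5: 3, 3: 5}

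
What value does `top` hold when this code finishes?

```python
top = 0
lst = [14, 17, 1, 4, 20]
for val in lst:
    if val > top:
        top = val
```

Let's trace through this code step by step.

Initialize: top = 0
Initialize: lst = [14, 17, 1, 4, 20]
Entering loop: for val in lst:

After execution: top = 20
20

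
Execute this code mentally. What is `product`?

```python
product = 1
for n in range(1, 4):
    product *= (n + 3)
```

Let's trace through this code step by step.

Initialize: product = 1
Entering loop: for n in range(1, 4):

After execution: product = 120
120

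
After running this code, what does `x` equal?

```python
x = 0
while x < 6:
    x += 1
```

Let's trace through this code step by step.

Initialize: x = 0
Entering loop: while x < 6:

After execution: x = 6
6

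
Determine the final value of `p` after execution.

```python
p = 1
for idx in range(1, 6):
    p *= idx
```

Let's trace through this code step by step.

Initialize: p = 1
Entering loop: for idx in range(1, 6):

After execution: p = 120
120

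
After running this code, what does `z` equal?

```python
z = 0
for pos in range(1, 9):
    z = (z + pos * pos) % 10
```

Let's trace through this code step by step.

Initialize: z = 0
Entering loop: for pos in range(1, 9):

After execution: z = 4
4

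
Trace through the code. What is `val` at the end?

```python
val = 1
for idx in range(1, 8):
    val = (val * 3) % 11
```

Let's trace through this code step by step.

Initialize: val = 1
Entering loop: for idx in range(1, 8):

After execution: val = 9
9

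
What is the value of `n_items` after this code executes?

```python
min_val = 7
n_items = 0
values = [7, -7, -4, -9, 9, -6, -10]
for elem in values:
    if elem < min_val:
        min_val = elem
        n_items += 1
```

Let's trace through this code step by step.

Initialize: min_val = 7
Initialize: n_items = 0
Initialize: values = [7, -7, -4, -9, 9, -6, -10]
Entering loop: for elem in values:

After execution: n_items = 3
3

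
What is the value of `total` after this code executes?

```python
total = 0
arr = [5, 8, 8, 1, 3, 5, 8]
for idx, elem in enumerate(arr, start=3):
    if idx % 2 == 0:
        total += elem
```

Let's trace through this code step by step.

Initialize: total = 0
Initialize: arr = [5, 8, 8, 1, 3, 5, 8]
Entering loop: for idx, elem in enumerate(arr, start=3):

After execution: total = 14
14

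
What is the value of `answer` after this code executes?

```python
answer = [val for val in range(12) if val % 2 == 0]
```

Let's trace through this code step by step.

Initialize: answer = [val for val in range(12) if val % 2 == 0]

After execution: answer = [0, 2, 4, 6, 8, 10]
[0, 2, 4, 6, 8, 10]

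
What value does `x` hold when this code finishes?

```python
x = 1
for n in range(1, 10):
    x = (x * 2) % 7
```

Let's trace through this code step by step.

Initialize: x = 1
Entering loop: for n in range(1, 10):

After execution: x = 1
1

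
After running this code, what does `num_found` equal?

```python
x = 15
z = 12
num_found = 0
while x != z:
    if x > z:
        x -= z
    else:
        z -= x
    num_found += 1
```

Let's trace through this code step by step.

Initialize: x = 15
Initialize: z = 12
Initialize: num_found = 0
Entering loop: while x != z:

After execution: num_found = 4
4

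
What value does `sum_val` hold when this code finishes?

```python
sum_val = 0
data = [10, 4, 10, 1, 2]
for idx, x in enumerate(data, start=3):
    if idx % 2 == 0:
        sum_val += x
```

Let's trace through this code step by step.

Initialize: sum_val = 0
Initialize: data = [10, 4, 10, 1, 2]
Entering loop: for idx, x in enumerate(data, start=3):

After execution: sum_val = 5
5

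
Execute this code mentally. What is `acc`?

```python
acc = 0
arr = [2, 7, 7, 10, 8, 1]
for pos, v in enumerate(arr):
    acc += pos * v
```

Let's trace through this code step by step.

Initialize: acc = 0
Initialize: arr = [2, 7, 7, 10, 8, 1]
Entering loop: for pos, v in enumerate(arr):

After execution: acc = 88
88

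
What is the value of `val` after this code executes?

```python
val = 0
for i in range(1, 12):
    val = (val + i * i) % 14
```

Let's trace through this code step by step.

Initialize: val = 0
Entering loop: for i in range(1, 12):

After execution: val = 2
2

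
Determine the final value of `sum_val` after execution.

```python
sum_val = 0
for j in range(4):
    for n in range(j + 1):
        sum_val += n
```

Let's trace through this code step by step.

Initialize: sum_val = 0
Entering loop: for j in range(4):

After execution: sum_val = 10
10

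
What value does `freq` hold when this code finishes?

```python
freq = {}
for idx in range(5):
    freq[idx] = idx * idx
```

Let's trace through this code step by step.

Initialize: freq = {}
Entering loop: for idx in range(5):

After execution: freq = {0: 0, 1: 1, 2: 4, 3: 9, 4: 16}
{0: 0, 1: 1, 2: 4, 3: 9, 4: 16}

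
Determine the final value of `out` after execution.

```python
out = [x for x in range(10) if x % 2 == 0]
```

Let's trace through this code step by step.

Initialize: out = [x for x in range(10) if x % 2 == 0]

After execution: out = [0, 2, 4, 6, 8]
[0, 2, 4, 6, 8]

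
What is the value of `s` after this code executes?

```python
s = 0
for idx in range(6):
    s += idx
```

Let's trace through this code step by step.

Initialize: s = 0
Entering loop: for idx in range(6):

After execution: s = 15
15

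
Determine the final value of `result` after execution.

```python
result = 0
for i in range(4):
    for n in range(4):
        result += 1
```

Let's trace through this code step by step.

Initialize: result = 0
Entering loop: for i in range(4):

After execution: result = 16
16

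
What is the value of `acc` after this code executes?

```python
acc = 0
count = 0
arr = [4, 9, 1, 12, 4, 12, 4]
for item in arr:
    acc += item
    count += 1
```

Let's trace through this code step by step.

Initialize: acc = 0
Initialize: count = 0
Initialize: arr = [4, 9, 1, 12, 4, 12, 4]
Entering loop: for item in arr:

After execution: acc = 46
46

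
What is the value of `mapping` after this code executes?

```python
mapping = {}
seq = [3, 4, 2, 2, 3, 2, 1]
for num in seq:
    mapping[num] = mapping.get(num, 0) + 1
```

Let's trace through this code step by step.

Initialize: mapping = {}
Initialize: seq = [3, 4, 2, 2, 3, 2, 1]
Entering loop: for num in seq:

After execution: mapping = {3: 2, 4: 1, 2: 3, 1: 1}
{3: 2, 4: 1, 2: 3, 1: 1}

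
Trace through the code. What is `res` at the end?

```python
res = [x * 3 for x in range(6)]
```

Let's trace through this code step by step.

Initialize: res = [x * 3 for x in range(6)]

After execution: res = [0, 3, 6, 9, 12, 15]
[0, 3, 6, 9, 12, 15]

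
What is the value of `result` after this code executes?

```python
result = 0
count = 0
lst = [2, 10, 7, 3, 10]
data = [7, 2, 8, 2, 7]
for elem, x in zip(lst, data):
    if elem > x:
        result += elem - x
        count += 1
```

Let's trace through this code step by step.

Initialize: result = 0
Initialize: count = 0
Initialize: lst = [2, 10, 7, 3, 10]
Initialize: data = [7, 2, 8, 2, 7]
Entering loop: for elem, x in zip(lst, data):

After execution: result = 12
12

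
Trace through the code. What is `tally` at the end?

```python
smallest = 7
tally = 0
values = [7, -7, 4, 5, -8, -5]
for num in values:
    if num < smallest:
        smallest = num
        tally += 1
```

Let's trace through this code step by step.

Initialize: smallest = 7
Initialize: tally = 0
Initialize: values = [7, -7, 4, 5, -8, -5]
Entering loop: for num in values:

After execution: tally = 2
2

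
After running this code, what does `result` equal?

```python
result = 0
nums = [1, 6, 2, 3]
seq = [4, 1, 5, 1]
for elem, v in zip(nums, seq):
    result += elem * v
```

Let's trace through this code step by step.

Initialize: result = 0
Initialize: nums = [1, 6, 2, 3]
Initialize: seq = [4, 1, 5, 1]
Entering loop: for elem, v in zip(nums, seq):

After execution: result = 23
23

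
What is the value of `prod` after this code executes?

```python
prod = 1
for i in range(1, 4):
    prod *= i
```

Let's trace through this code step by step.

Initialize: prod = 1
Entering loop: for i in range(1, 4):

After execution: prod = 6
6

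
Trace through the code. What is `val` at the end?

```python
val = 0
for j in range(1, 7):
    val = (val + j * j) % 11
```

Let's trace through this code step by step.

Initialize: val = 0
Entering loop: for j in range(1, 7):

After execution: val = 3
3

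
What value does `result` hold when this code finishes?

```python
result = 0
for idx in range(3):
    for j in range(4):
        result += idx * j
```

Let's trace through this code step by step.

Initialize: result = 0
Entering loop: for idx in range(3):

After execution: result = 18
18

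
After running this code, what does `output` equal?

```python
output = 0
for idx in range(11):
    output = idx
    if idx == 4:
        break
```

Let's trace through this code step by step.

Initialize: output = 0
Entering loop: for idx in range(11):

After execution: output = 4
4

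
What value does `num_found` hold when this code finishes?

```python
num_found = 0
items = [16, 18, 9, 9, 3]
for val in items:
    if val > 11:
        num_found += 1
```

Let's trace through this code step by step.

Initialize: num_found = 0
Initialize: items = [16, 18, 9, 9, 3]
Entering loop: for val in items:

After execution: num_found = 2
2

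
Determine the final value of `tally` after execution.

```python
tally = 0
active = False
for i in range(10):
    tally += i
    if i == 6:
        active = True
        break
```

Let's trace through this code step by step.

Initialize: tally = 0
Initialize: active = False
Entering loop: for i in range(10):

After execution: tally = 21
21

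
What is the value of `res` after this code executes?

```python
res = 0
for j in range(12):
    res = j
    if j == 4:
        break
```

Let's trace through this code step by step.

Initialize: res = 0
Entering loop: for j in range(12):

After execution: res = 4
4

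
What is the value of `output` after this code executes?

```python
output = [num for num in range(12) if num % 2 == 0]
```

Let's trace through this code step by step.

Initialize: output = [num for num in range(12) if num % 2 == 0]

After execution: output = [0, 2, 4, 6, 8, 10]
[0, 2, 4, 6, 8, 10]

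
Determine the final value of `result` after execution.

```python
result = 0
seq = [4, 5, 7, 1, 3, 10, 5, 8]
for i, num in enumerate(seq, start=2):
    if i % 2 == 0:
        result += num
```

Let's trace through this code step by step.

Initialize: result = 0
Initialize: seq = [4, 5, 7, 1, 3, 10, 5, 8]
Entering loop: for i, num in enumerate(seq, start=2):

After execution: result = 19
19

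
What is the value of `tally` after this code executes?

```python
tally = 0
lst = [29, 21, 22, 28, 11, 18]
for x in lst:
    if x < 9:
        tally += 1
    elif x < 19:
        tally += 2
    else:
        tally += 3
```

Let's trace through this code step by step.

Initialize: tally = 0
Initialize: lst = [29, 21, 22, 28, 11, 18]
Entering loop: for x in lst:

After execution: tally = 16
16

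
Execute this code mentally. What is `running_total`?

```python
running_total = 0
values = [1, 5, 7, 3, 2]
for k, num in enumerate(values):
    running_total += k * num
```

Let's trace through this code step by step.

Initialize: running_total = 0
Initialize: values = [1, 5, 7, 3, 2]
Entering loop: for k, num in enumerate(values):

After execution: running_total = 36
36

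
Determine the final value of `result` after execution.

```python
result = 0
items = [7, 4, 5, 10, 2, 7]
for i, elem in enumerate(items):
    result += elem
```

Let's trace through this code step by step.

Initialize: result = 0
Initialize: items = [7, 4, 5, 10, 2, 7]
Entering loop: for i, elem in enumerate(items):

After execution: result = 35
35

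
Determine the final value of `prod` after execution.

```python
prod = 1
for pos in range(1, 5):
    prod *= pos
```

Let's trace through this code step by step.

Initialize: prod = 1
Entering loop: for pos in range(1, 5):

After execution: prod = 24
24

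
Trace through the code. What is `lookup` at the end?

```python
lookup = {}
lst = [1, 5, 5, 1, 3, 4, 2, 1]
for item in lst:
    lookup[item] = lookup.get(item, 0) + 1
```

Let's trace through this code step by step.

Initialize: lookup = {}
Initialize: lst = [1, 5, 5, 1, 3, 4, 2, 1]
Entering loop: for item in lst:

After execution: lookup = {1: 3, 5: 2, 3: 1, 4: 1, 2: 1}
{1: 3, 5: 2, 3: 1, 4: 1, 2: 1}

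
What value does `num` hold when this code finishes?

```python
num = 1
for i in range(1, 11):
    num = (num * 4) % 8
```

Let's trace through this code step by step.

Initialize: num = 1
Entering loop: for i in range(1, 11):

After execution: num = 0
0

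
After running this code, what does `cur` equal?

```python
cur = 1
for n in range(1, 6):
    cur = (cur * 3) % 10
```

Let's trace through this code step by step.

Initialize: cur = 1
Entering loop: for n in range(1, 6):

After execution: cur = 3
3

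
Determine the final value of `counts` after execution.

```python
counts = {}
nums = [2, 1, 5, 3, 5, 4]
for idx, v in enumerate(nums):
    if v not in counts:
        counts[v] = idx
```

Let's trace through this code step by step.

Initialize: counts = {}
Initialize: nums = [2, 1, 5, 3, 5, 4]
Entering loop: for idx, v in enumerate(nums):

After execution: counts = {2: 0, 1: 1, 5: 2, 3: 3, 4: 5}
{2: 0, 1: 1, 5: 2, 3: 3, 4: 5}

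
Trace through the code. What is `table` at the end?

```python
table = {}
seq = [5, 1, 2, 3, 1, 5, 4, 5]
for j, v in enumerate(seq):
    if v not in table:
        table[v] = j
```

Let's trace through this code step by step.

Initialize: table = {}
Initialize: seq = [5, 1, 2, 3, 1, 5, 4, 5]
Entering loop: for j, v in enumerate(seq):

After execution: table = {5: 0, 1: 1, 2: 2, 3: 3, 4: 6}
{5: 0, 1: 1, 2: 2, 3: 3, 4: 6}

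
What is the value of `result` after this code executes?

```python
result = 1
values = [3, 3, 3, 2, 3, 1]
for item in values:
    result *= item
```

Let's trace through this code step by step.

Initialize: result = 1
Initialize: values = [3, 3, 3, 2, 3, 1]
Entering loop: for item in values:

After execution: result = 162
162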